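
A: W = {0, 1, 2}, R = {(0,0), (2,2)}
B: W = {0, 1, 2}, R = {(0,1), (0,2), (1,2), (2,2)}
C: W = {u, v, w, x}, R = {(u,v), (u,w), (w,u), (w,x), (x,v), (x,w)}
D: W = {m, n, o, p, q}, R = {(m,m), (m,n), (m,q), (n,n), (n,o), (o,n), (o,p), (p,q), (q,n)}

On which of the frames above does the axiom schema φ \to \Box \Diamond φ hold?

A

This is the axiom for symmetry; its first-order frame correspondent is \forall x \forall y (Rxy \to Ryx).
A: holds.
B: fails — R12 but not R21.
C: fails — Ruv but not Rvu.
D: fails — Rop but not Rpo.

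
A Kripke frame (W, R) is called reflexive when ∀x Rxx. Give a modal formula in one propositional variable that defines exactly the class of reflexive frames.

A defining formula is □p → p (the T axiom).
Suppose □p→p is valid. At any x set V(p)={w : Rxw}. Then □p holds at x, so p holds at x, i.e. Rxx.

□p → p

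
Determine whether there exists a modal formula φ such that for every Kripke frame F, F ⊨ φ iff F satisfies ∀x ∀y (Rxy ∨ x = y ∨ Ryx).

Modal frame validity is preserved under disjoint unions.
Take 3 disjoint single-world reflexive frames: each is trivially connected, but their disjoint union has 3 worlds with no edge between distinct components, so it is not connected.
So no modal formula (or set of formulas) defines exactly the connected frames.

No — not modally definable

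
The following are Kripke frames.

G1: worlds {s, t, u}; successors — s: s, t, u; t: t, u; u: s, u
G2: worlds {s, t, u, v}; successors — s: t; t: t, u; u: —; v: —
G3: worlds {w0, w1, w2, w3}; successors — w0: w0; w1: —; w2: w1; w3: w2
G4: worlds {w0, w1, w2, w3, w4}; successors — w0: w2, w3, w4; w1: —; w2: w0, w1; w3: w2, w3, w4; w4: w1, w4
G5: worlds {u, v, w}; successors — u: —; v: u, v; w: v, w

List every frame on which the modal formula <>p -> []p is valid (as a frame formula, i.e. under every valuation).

G3

The schema corresponds to partial functionality: forall x forall y forall z (Rxy & Rxz -> y = z).
G1: fails — s sees both s and t.
G2: fails — t sees both t and u.
G3: satisfies the condition.
G4: fails — w0 sees both w2 and w3.
G5: fails — v sees both u and v.
Valid on: G3.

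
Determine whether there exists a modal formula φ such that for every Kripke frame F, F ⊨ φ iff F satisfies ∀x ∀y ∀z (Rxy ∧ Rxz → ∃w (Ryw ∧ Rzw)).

Yes — defined by ◇□p → □◇p

The condition is convergence. A defining modal formula is ◇□p → □◇p.
Suppose ◇□p→□◇p is valid. Take Rxy, Rxz and set V(p)={w : Ryw}. Then □p at y so ◇□p at x, so □◇p at x, so ◇p at z, giving w with Rzw and Ryw.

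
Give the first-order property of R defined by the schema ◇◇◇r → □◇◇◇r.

∀x ∀y ∀z ((xR³y ∧ xRz) → ∃w (y = w ∧ zR³w))

This is a Sahlqvist (Geach-type) schema ◇^3□^0r → □^1◇^3r.
Minimal-valuation argument: fix x; take any y with xR^3y and any z with xR^1z. Set V(r) to the set of worlds R-reachable from y in exactly 0 steps. Then □^0r holds at y, so the antecedent holds at x; validity forces ◇^3r at z, giving a w with zR^3w and yR^0w.
First-order correspondent: ∀x ∀y ∀z ((xR³y ∧ xRz) → ∃w (y = w ∧ zR³w)).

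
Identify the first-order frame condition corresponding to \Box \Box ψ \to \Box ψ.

density: \forall x \forall y (Rxy \to \exists z (Rxz \wedge Rzy))

Suppose □□ψ→□ψ is valid. Take Rxy and set V(ψ)={w : xR²w}. Then □□ψ at x, so □ψ at x, so ψ at y, i.e. ∃z(Rxz∧Rzy).
Conversely, on a frame with density the schema holds at every world under every valuation.
So the correspondent is density.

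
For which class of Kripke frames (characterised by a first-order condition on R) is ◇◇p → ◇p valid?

transitivity: ∀x ∀y ∀z (Rxy ∧ Ryz → Rxz)

This is frame-equivalent to □p → □□p (substitute ¬p for p and contrapose).
Suppose □p→□□p is valid. Take Rxy, Ryz and set V(p)={w : Rxw}. Then □p at x, so □□p at x, so □p at y, so p at z, i.e. Rxz.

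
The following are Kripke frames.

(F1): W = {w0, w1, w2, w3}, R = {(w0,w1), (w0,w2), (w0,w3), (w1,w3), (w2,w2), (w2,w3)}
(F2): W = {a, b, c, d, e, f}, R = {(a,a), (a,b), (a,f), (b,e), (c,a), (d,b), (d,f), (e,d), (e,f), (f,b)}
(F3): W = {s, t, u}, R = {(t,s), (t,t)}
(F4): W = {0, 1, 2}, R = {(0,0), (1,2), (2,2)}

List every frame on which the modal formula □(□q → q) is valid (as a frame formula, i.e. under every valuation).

This is the axiom for shift-reflexivity; its first-order frame correspondent is ∀x ∀y (Rxy → Ryy).
(F1): fails — Rw1w3 but not Rw3w3.
(F2): fails — Rdf but not Rff.
(F3): fails — Rts but not Rss.
(F4): condition met.

(F4)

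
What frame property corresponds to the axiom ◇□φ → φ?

Equivalently (dual form): φ → □◇φ.
Suppose φ→□◇φ is valid. Take Rxy and set V(φ)={x}. Then φ at x, so □◇φ at x, so ◇φ at y, so some z with Ryz has φ; z=x, i.e. Ryx.

Symmetry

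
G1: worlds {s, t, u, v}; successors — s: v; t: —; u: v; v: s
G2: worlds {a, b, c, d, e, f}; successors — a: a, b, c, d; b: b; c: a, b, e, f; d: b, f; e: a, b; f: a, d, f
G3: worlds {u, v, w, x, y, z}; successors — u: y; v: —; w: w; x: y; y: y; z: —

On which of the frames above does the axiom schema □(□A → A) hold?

G3

The schema corresponds to shift-reflexivity: ∀x ∀y (Rxy → Ryy).
G1: fails — Ruv but not Rvv.
G2: fails — Rfd but not Rdd.
G3: satisfies the condition.
Valid on: G3.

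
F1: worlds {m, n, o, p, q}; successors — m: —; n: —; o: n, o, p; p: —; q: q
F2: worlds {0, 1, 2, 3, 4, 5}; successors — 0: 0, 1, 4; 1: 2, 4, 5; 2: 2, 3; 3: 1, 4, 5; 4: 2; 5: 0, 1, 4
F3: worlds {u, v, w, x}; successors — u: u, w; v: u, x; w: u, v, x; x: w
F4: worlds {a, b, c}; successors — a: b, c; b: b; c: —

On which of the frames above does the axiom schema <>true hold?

The schema corresponds to seriality: forall x exists y Rxy.
F1: fails — world m has no successor.
F2: satisfies the condition.
F3: satisfies the condition.
F4: fails — world c has no successor.
Valid on: F2, F3.

F2, F3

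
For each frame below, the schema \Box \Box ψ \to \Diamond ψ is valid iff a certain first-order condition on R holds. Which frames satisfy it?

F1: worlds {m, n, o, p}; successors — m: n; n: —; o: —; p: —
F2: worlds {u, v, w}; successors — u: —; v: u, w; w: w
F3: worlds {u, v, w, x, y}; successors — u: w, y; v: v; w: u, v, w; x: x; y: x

The schema corresponds to a generalized confluence (Geach) condition: \forall x \exists w (x R^2 w \wedge xRw).
F1: fails — at m but no w with mR²w and mRw.
F2: fails — at u but no t with uR²t and uRt.
F3: condition met.

F3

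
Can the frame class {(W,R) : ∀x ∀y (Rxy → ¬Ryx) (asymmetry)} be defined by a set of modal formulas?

If a class were modally definable it would be closed under surjective bounded morphisms (Goldblatt–Thomason).
The 3-cycle (worlds 0,1,2 with 0→1→2→0) is asymmetric. Mapping every world to a single reflexive point • is a surjective bounded morphism, and the reflexive point is not asymmetric (R•• but asymmetry requires ¬R••).
Hence asymmetry is not modally definable.

Not definable by any modal formula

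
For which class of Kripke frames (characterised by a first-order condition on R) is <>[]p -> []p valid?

the Euclidean property: forall x forall y forall z (Rxy & Rxz -> Ryz)

Equivalently (dual form): ◇p → □◇p.
Suppose ◇p→□◇p is valid. Take Rxy, Rxz and set V(p)={y}. Then ◇p at x, so □◇p at x, so ◇p at z, so some w with Rzw has p; w=y, i.e. Rzy. By symmetry of the argument, Ryz.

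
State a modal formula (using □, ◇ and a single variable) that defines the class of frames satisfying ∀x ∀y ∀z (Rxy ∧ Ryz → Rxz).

A defining formula is □p → □□p (the 4 axiom).
Suppose □p→□□p is valid. Take Rxy, Ryz and set V(p)={w : Rxw}. Then □p at x, so □□p at x, so □p at y, so p at z, i.e. Rxz.

□p → □□p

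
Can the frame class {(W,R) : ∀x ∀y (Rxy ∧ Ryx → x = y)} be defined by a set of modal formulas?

Any modally definable frame class is closed under surjective bounded morphisms.
The 4-cycle (worlds 0,1,2,3 with 0→1→2→3→0) is antisymmetric. Sending even-indexed worlds to s and odd-indexed worlds to t is a surjective bounded morphism onto the two-world frame with s↔t, which is not antisymmetric.
So no modal formula (or set of formulas) defines exactly the antisymmetric frames.

Not definable by any modal formula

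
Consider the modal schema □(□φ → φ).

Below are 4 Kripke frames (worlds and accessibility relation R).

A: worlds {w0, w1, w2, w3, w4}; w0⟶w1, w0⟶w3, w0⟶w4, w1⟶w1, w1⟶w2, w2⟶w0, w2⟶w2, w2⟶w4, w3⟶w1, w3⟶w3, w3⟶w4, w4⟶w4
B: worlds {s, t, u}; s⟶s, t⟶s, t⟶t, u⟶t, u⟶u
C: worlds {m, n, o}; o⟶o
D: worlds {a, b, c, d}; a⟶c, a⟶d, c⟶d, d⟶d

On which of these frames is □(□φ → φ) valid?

B, C

Frame correspondent (Sahlqvist): ∀x ∀y (Rxy → Ryy) — i.e. shift-reflexivity.
A: fails — Rw2w0 but not Rw0w0.
B: holds.
C: holds.
D: fails — Rac but not Rcc.
Valid on: B, C.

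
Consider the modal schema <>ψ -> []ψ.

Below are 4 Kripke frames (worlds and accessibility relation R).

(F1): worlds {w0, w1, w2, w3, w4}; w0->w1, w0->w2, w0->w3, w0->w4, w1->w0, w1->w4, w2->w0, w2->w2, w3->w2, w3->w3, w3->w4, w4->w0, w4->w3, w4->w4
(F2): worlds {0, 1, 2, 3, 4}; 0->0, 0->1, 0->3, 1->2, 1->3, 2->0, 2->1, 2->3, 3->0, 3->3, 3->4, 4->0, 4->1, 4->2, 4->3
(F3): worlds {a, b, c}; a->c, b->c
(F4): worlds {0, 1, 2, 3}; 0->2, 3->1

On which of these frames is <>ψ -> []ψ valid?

Frame correspondent (Sahlqvist): forall x forall y forall z (Rxy & Rxz -> y = z) — i.e. partial functionality.
(F1): fails — w0 sees both w1 and w2.
(F2): fails — 0 sees both 0 and 1.
(F3): holds.
(F4): holds.

(F3), (F4)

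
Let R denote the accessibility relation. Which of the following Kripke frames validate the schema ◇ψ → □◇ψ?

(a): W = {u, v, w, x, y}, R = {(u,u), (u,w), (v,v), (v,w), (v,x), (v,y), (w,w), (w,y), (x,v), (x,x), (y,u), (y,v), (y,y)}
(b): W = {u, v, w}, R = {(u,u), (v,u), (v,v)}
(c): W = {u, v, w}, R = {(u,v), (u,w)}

This is the axiom for the Euclidean property; its first-order frame correspondent is ∀x ∀y ∀z (Rxy ∧ Rxz → Ryz).
(a): fails — Ruw and Ruu but not Rwu.
(b): fails — Rvu and Rvv but not Ruv.
(c): fails — Ruv and Ruv but not Rvv.
Valid on no frame.

none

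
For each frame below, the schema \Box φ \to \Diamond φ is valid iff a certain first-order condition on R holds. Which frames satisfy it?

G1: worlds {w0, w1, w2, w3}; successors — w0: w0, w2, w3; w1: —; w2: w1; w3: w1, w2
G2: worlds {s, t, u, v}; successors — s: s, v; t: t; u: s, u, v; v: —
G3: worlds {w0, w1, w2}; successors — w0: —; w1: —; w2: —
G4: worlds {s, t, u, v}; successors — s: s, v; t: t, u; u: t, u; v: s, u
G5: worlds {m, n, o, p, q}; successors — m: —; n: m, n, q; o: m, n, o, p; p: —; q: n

The schema corresponds to seriality: \forall x \exists y Rxy.
G1: fails — world w1 has no successor.
G2: fails — world v has no successor.
G3: fails — world w0 has no successor.
G4: holds.
G5: fails — world m has no successor.
Valid on: G4.

G4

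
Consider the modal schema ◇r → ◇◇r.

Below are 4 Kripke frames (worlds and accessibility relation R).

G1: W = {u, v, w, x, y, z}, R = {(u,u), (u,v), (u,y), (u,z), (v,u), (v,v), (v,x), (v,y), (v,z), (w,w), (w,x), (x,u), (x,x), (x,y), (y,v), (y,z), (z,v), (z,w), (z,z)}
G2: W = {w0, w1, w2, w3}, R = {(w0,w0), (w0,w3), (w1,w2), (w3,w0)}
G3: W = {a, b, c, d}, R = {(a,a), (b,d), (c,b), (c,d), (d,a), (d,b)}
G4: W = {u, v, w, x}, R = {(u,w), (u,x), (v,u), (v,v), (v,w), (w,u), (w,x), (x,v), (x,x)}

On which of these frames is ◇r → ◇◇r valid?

This is the axiom for a generalized confluence (Geach) condition; its first-order frame correspondent is ∀x ∀y (xRy → ∃w (y = w ∧ xR²w)).
G1: condition met.
G2: fails — w1Rw2 but no w with w2=w and w1R²w.
G3: fails — bRd but no w with d=w and bR²w.
G4: fails — uRw but no t with w=t and uR²t.

G1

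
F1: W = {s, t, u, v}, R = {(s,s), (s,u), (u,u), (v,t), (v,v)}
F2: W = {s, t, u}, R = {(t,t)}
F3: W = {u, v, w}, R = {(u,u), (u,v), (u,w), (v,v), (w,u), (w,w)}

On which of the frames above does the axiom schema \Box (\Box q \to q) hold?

The schema corresponds to shift-reflexivity: \forall x \forall y (Rxy \to Ryy).
F1: fails — Rvt but not Rtt.
F2: satisfies the condition.
F3: satisfies the condition.
Valid on: F2, F3.

F2, F3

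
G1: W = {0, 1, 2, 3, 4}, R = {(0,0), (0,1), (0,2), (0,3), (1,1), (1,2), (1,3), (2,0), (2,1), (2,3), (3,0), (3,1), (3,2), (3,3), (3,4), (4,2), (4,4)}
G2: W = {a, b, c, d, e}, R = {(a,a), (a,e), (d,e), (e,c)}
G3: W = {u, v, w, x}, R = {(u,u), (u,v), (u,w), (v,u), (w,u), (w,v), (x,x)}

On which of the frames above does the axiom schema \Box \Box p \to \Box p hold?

G1, G3

This is the axiom for density; its first-order frame correspondent is \forall x \forall y (Rxy \to \exists z (Rxz \wedge Rzy)).
G1: satisfies the condition.
G2: fails — Rde but no z with Rdz and Rze.
G3: satisfies the condition.
Valid on: G1, G3.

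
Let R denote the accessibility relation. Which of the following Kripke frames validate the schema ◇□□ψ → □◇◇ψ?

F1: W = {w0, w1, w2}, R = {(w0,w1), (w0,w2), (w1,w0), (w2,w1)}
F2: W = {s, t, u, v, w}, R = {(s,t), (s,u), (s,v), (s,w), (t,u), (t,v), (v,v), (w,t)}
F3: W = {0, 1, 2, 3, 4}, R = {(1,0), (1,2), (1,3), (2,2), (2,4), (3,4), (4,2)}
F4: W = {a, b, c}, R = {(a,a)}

F4

Frame correspondent (Sahlqvist): ∀x ∀y ∀z ((xRy ∧ xRz) → ∃w (yR²w ∧ zR²w)) — i.e. a generalized confluence (Geach) condition.
F1: fails — w0Rw1, w0Rw2 but no w with w1R²w and w2R²w.
F2: fails — sRt, sRu but no w* with tR²w* and uR²w*.
F3: fails — 1R0, 1R0 but no w with 0R²w and 0R²w.
F4: condition met.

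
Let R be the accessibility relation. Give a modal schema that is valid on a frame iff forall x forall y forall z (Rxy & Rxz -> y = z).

The condition is partial functionality. The CD schema ◇q → □q defines it.
Suppose ◇q→□q is valid. Take Rxy, Rxz and set V(q)={y}. Then ◇q at x, so □q at x, so q at z, i.e. z=y.

◇q → □q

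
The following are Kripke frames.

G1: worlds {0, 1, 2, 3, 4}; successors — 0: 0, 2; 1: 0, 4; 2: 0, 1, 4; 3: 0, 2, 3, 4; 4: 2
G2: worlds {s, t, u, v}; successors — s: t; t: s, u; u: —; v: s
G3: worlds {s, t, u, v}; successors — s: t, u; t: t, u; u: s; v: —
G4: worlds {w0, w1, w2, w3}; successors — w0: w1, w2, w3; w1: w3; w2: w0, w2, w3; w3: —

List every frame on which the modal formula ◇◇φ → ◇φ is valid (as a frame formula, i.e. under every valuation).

none

Frame correspondent (Sahlqvist): ∀x ∀y ∀z (Rxy ∧ Ryz → Rxz) — i.e. transitivity.
G1: fails — R10 and R02 but not R12.
G2: fails — Rvs and Rst but not Rvt.
G3: fails — Rus and Rsu but not Ruu.
G4: fails — Rw0w2 and Rw2w0 but not Rw0w0.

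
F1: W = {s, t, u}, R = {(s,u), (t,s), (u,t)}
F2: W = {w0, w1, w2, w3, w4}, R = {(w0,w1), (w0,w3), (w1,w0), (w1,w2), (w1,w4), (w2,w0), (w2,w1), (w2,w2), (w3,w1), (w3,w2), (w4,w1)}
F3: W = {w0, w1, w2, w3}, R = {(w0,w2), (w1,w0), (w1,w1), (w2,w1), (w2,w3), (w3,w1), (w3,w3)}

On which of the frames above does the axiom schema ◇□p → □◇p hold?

This is the axiom for convergence; its first-order frame correspondent is ∀x ∀y ∀z (Rxy ∧ Rxz → ∃w (Ryw ∧ Rzw)).
F1: satisfies the condition.
F2: fails — Rw2w0 and Rw2w1 but w0 and w1 have no common successor.
F3: fails — Rw1w1 and Rw1w0 but w1 and w0 have no common successor.
Valid on: F1.

F1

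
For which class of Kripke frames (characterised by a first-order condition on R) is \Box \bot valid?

This is the Ver axiom.
Its frame correspondent is emptiness of R — \forall x \forall y \neg Rxy.

emptiness of R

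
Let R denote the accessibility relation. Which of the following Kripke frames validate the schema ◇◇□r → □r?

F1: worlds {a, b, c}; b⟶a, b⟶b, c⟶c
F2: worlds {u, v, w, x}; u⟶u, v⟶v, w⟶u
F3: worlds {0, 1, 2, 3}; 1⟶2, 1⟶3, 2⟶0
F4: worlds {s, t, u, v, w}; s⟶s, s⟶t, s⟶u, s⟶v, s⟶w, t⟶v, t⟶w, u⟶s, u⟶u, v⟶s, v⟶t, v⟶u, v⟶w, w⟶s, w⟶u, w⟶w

F2

The schema corresponds to a generalized confluence (Geach) condition: ∀x ∀y ∀z ((xR²y ∧ xRz) → ∃w (yRw ∧ z = w)).
F1: fails — bR²a, bRa but no w with aRw and a=w.
F2: satisfies the condition.
F3: fails — 1R²0, 1R2 but no w with 0Rw and 2=w.
F4: fails — sR²t, sRs but no w* with tRw* and s=w*.
Valid on: F2.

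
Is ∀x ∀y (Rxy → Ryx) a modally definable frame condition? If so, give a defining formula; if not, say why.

Yes: it is symmetry, defined by the B schema r → □◇r.

Definable; r → □◇r defines it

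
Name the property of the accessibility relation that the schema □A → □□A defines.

Suppose □A→□□A is valid. Take Rxy, Ryz and set V(A)={w : Rxw}. Then □A at x, so □□A at x, so □A at y, so A at z, i.e. Rxz.
Conversely, any frame satisfying ∀x ∀y ∀z (Rxy ∧ Ryz → Rxz) validates the schema.
So the correspondent is transitivity.

Transitivity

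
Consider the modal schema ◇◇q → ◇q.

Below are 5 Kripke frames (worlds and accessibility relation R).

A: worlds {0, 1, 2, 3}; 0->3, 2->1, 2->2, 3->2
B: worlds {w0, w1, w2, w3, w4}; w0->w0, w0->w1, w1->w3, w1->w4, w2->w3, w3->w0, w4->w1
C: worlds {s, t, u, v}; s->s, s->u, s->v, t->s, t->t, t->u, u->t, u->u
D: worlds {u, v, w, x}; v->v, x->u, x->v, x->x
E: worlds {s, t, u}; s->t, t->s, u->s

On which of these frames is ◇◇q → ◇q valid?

The schema corresponds to transitivity: ∀x ∀y ∀z (Rxy ∧ Ryz → Rxz).
A: fails — R03 and R32 but not R02.
B: fails — Rw1w3 and Rw3w0 but not Rw1w0.
C: fails — Rut and Rts but not Rus.
D: ✓.
E: fails — Rus and Rst but not Rut.

D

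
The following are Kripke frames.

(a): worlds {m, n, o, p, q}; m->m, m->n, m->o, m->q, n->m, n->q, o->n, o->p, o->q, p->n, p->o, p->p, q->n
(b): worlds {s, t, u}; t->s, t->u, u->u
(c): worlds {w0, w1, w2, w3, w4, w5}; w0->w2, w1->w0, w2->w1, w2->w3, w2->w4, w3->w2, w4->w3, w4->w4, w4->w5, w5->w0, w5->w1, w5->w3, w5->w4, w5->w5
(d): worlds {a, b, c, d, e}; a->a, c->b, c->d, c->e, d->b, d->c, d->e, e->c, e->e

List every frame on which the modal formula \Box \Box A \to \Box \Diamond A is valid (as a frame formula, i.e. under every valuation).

(a), (c)

Frame correspondent (Sahlqvist): \forall x \forall z (xRz \to \exists w (x R^2 w \wedge zRw)) — i.e. a generalized confluence (Geach) condition.
(a): ✓.
(b): fails — tRs but no w with tR²w and sRw.
(c): ✓.
(d): fails — cRb but no w with cR²w and bRw.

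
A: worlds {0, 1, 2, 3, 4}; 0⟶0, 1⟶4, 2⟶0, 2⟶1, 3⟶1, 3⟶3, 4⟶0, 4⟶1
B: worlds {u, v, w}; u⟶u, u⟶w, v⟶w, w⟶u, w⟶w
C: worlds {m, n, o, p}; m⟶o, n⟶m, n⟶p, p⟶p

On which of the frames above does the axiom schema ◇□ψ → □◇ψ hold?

This is the axiom for convergence; its first-order frame correspondent is ∀x ∀y ∀z (Rxy ∧ Rxz → ∃w (Ryw ∧ Rzw)).
A: fails — R20 and R21 but 0 and 1 have no common successor.
B: satisfies the condition.
C: fails — Rmo and Rmo but o and o have no common successor.
Valid on: B.

B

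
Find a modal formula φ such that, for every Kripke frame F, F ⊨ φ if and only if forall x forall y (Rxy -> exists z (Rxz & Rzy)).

A defining formula is □□ψ → □ψ (the C4 axiom).

□□ψ → □ψ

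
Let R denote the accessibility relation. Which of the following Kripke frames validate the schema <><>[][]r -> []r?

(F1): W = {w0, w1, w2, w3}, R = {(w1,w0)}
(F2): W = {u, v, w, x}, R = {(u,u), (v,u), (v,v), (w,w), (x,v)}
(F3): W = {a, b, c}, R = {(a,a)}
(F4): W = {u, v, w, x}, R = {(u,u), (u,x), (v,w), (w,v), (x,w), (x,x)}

(F1), (F3)

This is the axiom for a generalized confluence (Geach) condition; its first-order frame correspondent is forall x forall y forall z ((x R^2 y & xRz) -> exists w (y R^2 w & z = w)).
(F1): holds.
(F2): fails — vR²u, vRv but no t with uR²t and v=t.
(F3): holds.
(F4): fails — uR²w, uRu but no t with wR²t and u=t.
Valid on: (F1), (F3).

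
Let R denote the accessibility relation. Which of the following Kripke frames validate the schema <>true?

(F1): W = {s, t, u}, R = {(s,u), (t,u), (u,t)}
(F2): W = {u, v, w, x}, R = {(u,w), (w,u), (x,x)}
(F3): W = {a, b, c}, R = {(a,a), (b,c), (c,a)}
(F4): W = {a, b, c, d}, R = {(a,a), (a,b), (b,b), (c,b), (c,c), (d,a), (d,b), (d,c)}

(F1), (F3), (F4)

This is the axiom for seriality; its first-order frame correspondent is forall x exists y Rxy.
(F1): condition met.
(F2): fails — world v has no successor.
(F3): condition met.
(F4): condition met.
Valid on: (F1), (F3), (F4).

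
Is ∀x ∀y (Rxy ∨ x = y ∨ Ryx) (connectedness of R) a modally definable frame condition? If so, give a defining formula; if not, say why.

If a class were modally definable it would be closed under disjoint unions (Goldblatt–Thomason).
Take 2 disjoint single-world reflexive frames: each is trivially connected, but their disjoint union has 2 worlds with no edge between distinct components, so it is not connected.
Hence connectedness of R is not modally definable.

No — not modally definable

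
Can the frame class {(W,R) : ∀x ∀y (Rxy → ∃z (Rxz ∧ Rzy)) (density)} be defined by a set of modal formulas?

Yes: it is density, defined by the C4 schema □□p → □p.
Suppose □□p→□p is valid. Take Rxy and set V(p)={w : xR²w}. Then □□p at x, so □p at x, so p at y, i.e. ∃z(Rxz∧Rzy).

Yes — defined by □□p → □p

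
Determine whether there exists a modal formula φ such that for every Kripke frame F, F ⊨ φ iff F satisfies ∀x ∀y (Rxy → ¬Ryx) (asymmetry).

Modal frame validity is preserved under surjective bounded morphisms.
The 4-cycle (worlds a,b,c,d with a→b→c→d→a) is asymmetric. Mapping every world to a single reflexive point • is a surjective bounded morphism, and the reflexive point is not asymmetric (R•• but asymmetry requires ¬R••).
So no modal formula (or set of formulas) defines exactly the asymmetric frames.

Not modally definable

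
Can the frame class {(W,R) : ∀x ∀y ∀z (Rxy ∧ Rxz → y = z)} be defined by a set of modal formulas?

This is a Sahlqvist condition; the CD axiom ◇p → □p defines it.
Suppose ◇p→□p is valid. Take Rxy, Rxz and set V(p)={y}. Then ◇p at x, so □p at x, so p at z, i.e. z=y.

Yes — defined by ◇p → □p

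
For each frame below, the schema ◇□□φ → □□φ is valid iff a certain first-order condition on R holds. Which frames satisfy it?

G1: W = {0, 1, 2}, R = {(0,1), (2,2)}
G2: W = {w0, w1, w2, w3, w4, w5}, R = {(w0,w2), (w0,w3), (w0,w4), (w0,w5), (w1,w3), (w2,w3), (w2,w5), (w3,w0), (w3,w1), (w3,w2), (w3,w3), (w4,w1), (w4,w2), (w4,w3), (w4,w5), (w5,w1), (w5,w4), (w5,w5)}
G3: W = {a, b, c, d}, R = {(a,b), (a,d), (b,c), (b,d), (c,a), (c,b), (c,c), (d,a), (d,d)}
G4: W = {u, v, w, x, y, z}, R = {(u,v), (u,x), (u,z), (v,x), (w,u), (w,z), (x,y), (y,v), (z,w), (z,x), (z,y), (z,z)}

The schema corresponds to a generalized confluence (Geach) condition: ∀x ∀y ∀z ((xRy ∧ xR²z) → ∃w (yR²w ∧ z = w)).
G1: satisfies the condition.
G2: fails — w0Rw5, w0R²w0 but no w with w5R²w and w0=w.
G3: fails — aRd, aR²c but no w with dR²w and c=w.
G4: fails — uRv, uR²w but no t with vR²t and w=t.
Valid on: G1.

G1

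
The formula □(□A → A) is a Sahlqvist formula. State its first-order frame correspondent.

shift-reflexivity: ∀x ∀y (Rxy → Ryy)

This schema is the T□ axiom.
Its frame correspondent is shift-reflexivity — ∀x ∀y (Rxy → Ryy).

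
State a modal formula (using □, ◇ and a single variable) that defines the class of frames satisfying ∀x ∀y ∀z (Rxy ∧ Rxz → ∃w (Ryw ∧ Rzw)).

◇□r → □◇r

This is convergence; the standard corresponding axiom is .2: ◇□r → □◇r.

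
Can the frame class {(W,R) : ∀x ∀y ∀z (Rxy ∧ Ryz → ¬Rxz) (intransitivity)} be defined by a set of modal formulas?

If a class were modally definable it would be closed under surjective bounded morphisms (Goldblatt–Thomason).
The 5-cycle (worlds 0,1,2,3,4 with 0→1→2→3→4→0) is intransitive. Mapping every world to a single reflexive point • is a surjective bounded morphism; the reflexive point is not intransitive (R••∧R•• but R••).
So no modal formula (or set of formulas) defines exactly the intransitive frames.

Not modally definable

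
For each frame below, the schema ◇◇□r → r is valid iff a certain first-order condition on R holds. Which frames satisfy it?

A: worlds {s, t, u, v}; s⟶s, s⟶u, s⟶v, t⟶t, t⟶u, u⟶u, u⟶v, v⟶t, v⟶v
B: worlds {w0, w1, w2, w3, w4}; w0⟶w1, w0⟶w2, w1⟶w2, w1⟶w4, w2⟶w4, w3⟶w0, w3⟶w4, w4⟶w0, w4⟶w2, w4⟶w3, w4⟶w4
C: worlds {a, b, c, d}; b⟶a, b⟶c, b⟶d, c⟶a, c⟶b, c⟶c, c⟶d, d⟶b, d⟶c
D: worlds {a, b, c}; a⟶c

The schema corresponds to a generalized confluence (Geach) condition: ∀x ∀y (xR²y → ∃w (yRw ∧ x = w)).
A: fails — sR²t but no w with tRw and s=w.
B: fails — w0R²w2 but no w with w2Rw and w0=w.
C: fails — bR²a but no w with aRw and b=w.
D: condition met.

D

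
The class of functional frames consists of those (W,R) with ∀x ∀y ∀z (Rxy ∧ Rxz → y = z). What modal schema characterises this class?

◇p → □p

This is partial functionality; the standard corresponding axiom is CD: ◇p → □p.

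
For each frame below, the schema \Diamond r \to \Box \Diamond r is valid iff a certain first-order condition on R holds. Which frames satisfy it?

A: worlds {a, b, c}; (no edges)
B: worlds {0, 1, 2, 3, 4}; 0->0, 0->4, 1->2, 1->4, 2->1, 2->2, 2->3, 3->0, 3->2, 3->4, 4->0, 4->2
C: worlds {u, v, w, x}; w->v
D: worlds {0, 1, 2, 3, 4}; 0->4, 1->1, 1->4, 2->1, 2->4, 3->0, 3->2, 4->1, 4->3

This is the axiom for the Euclidean property; its first-order frame correspondent is \forall x \forall y \forall z (Rxy \wedge Rxz \to Ryz).
A: condition met.
B: fails — R04 and R04 but not R44.
C: fails — Rwv and Rwv but not Rvv.
D: fails — R04 and R04 but not R44.

A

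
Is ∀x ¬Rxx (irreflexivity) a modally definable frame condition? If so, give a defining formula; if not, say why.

Not modally definable

Any modally definable frame class is closed under surjective bounded morphisms.
The 5-cycle (worlds s,t,u,v,w with s→t→u→v→w→s) is irreflexive, and the map sending every world to a single reflexive point • is a surjective bounded morphism (forth: every edge maps to (•,•); back: every world has a successor). So any modal formula valid on the 5-cycle is also valid on the reflexive point, which is not irreflexive.
So no modal formula (or set of formulas) defines exactly the irreflexive frames.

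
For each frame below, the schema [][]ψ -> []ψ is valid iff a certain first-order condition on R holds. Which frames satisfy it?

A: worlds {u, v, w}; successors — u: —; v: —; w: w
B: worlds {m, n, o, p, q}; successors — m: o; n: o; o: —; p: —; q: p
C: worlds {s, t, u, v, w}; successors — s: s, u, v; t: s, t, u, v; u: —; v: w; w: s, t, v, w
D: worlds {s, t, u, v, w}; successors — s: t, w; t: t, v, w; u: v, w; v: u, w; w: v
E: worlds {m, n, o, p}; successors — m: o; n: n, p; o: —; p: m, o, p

The schema corresponds to density: forall x forall y (Rxy -> exists z (Rxz & Rzy)).
A: satisfies the condition.
B: fails — Rno but no z with Rnz and Rzo.
C: satisfies the condition.
D: fails — Rvu but no z with Rvz and Rzu.
E: fails — Rmo but no z with Rmz and Rzo.
Valid on: A, C.

A, C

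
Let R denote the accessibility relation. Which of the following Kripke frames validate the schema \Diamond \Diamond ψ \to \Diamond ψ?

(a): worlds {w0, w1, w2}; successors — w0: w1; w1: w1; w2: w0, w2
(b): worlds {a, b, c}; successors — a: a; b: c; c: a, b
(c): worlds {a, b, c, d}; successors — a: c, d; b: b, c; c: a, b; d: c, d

none

The schema corresponds to transitivity: \forall x \forall y \forall z (Rxy \wedge Ryz \to Rxz).
(a): fails — Rw2w0 and Rw0w1 but not Rw2w1.
(b): fails — Rbc and Rca but not Rba.
(c): fails — Rbc and Rca but not Rba.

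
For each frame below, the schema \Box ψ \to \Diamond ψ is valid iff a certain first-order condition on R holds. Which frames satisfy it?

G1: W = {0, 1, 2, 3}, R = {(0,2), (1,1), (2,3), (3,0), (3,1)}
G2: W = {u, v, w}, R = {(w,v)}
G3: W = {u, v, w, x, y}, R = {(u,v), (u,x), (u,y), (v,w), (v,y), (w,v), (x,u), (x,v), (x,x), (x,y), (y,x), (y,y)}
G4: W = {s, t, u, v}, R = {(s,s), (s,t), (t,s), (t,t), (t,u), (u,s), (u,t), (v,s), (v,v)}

G1, G3, G4

This is the axiom for seriality; its first-order frame correspondent is \forall x \exists y Rxy.
G1: satisfies the condition.
G2: fails — world u has no successor.
G3: satisfies the condition.
G4: satisfies the condition.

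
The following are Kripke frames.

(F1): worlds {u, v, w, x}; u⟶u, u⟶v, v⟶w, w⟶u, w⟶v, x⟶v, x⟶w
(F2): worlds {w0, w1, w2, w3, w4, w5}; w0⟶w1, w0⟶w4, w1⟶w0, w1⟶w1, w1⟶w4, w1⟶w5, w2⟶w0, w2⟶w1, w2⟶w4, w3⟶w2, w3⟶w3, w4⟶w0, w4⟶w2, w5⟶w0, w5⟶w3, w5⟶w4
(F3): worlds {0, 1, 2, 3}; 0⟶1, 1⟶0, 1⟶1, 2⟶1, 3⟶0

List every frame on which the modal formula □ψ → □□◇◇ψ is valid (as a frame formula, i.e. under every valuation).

The schema corresponds to a generalized confluence (Geach) condition: ∀x ∀z (xR²z → ∃w (xRw ∧ zR²w)).
(F1): fails — vR²v but no t with vRt and vR²t.
(F2): fails — w3R²w4 but no w with w3Rw and w4R²w.
(F3): condition met.

(F3)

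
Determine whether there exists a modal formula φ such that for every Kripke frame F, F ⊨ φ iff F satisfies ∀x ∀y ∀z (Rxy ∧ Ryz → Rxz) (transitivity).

Yes, by □p → □□p

This is a Sahlqvist condition; the 4 axiom □p → □□p defines it.
Suppose □p→□□p is valid. Take Rxy, Ryz and set V(p)={w : Rxw}. Then □p at x, so □□p at x, so □p at y, so p at z, i.e. Rxz.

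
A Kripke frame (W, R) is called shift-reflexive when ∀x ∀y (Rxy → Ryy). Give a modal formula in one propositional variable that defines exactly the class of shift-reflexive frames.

□(□r → r)

This is shift-reflexivity; the standard corresponding axiom is T□: □(□r → r).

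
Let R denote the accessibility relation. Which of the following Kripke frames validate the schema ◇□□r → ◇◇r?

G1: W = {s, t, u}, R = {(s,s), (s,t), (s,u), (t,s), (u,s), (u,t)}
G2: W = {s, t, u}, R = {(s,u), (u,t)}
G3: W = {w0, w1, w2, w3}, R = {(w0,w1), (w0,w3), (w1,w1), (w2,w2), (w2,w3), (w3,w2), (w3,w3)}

G1, G3

This is the axiom for a generalized confluence (Geach) condition; its first-order frame correspondent is ∀x ∀y (xRy → ∃w (yR²w ∧ xR²w)).
G1: condition met.
G2: fails — sRu but no w with uR²w and sR²w.
G3: condition met.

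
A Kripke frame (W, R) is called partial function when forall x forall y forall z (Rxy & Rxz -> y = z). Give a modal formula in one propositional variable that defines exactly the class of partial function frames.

A defining formula is ◇s → □s (the CD axiom).

◇s → □s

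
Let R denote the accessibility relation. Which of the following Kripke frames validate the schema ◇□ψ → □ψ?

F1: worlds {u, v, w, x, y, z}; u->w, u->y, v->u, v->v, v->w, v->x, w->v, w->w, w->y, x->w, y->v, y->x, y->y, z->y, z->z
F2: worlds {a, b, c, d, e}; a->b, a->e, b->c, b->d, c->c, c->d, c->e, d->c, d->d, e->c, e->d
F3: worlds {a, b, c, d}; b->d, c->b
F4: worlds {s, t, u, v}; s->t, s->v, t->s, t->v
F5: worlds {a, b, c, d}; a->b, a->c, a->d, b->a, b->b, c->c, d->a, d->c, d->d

Frame correspondent (Sahlqvist): ∀x ∀y ∀z ((xRy ∧ xRz) → ∃w (yRw ∧ z = w)) — i.e. a generalized confluence (Geach) condition.
F1: fails — uRy, uRw but no t with yRt and w=t.
F2: fails — aRb, aRb but no w with bRw and b=w.
F3: fails — bRd, bRd but no w with dRw and d=w.
F4: fails — sRt, sRt but no w with tRw and t=w.
F5: fails — aRb, aRc but no w with bRw and c=w.

none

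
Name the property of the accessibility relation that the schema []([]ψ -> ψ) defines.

This schema is the T□ axiom.
Its frame correspondent is shift-reflexivity — forall x forall y (Rxy -> Ryy).

shift-reflexivity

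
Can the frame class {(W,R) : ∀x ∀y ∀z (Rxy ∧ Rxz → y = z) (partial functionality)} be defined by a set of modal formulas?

Yes — defined by ◇p → □p

Yes: it is partial functionality, defined by the CD schema ◇p → □p.
Suppose ◇p→□p is valid. Take Rxy, Rxz and set V(p)={y}. Then ◇p at x, so □p at x, so p at z, i.e. z=y.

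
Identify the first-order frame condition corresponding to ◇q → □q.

Partial functionality

This schema is the CD axiom.
It corresponds to partial functionality: ∀x ∀y ∀z (Rxy ∧ Rxz → y = z).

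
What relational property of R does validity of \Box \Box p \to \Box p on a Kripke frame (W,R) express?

Suppose □□p→□p is valid. Take Rxy and set V(p)={w : xR²w}. Then □□p at x, so □p at x, so p at y, i.e. ∃z(Rxz∧Rzy).

density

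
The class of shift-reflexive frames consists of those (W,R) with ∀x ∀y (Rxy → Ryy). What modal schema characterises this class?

This is shift-reflexivity; the standard corresponding axiom is T□: □(□q → q).
Suppose □(□q→q) is valid. Take Rxy and set V(q)={w : Ryw}. Then at y, □q holds; since □(□q→q) at x, □q→q at y, so q at y, i.e. Ryy.

□(□q → q)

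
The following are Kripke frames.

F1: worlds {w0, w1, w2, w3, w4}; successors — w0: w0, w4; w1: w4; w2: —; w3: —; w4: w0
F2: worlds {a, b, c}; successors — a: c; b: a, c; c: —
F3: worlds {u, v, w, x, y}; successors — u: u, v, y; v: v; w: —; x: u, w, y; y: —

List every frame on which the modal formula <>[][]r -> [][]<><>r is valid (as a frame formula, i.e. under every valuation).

F1

Frame correspondent (Sahlqvist): forall x forall y forall z ((xRy & x R^2 z) -> exists w (y R^2 w & z R^2 w)) — i.e. a generalized confluence (Geach) condition.
F1: condition met.
F2: fails — bRa, bR²c but no w with aR²w and cR²w.
F3: fails — uRu, uR²y but no t with uR²t and yR²t.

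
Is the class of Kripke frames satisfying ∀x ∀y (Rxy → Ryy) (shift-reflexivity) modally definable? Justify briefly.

Yes, by □(□r → r)

Yes: it is shift-reflexivity, defined by the T□ schema □(□r → r).
Suppose □(□r→r) is valid. Take Rxy and set V(r)={w : Ryw}. Then at y, □r holds; since □(□r→r) at x, □r→r at y, so r at y, i.e. Ryy.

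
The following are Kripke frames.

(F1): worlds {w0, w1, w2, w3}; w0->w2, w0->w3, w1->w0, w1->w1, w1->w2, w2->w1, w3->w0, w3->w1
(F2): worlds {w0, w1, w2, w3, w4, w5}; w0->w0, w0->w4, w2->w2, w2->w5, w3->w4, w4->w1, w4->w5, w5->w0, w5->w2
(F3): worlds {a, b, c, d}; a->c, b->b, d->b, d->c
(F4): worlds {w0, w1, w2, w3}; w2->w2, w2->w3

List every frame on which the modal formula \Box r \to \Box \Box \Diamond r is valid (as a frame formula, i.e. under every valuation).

The schema corresponds to a generalized confluence (Geach) condition: \forall x \forall z (x R^2 z \to \exists w (xRw \wedge zRw)).
(F1): fails — w2R²w0 but no w with w2Rw and w0Rw.
(F2): fails — w0R²w1 but no w with w0Rw and w1Rw.
(F3): satisfies the condition.
(F4): fails — w2R²w3 but no w with w2Rw and w3Rw.
Valid on: (F3).

(F3)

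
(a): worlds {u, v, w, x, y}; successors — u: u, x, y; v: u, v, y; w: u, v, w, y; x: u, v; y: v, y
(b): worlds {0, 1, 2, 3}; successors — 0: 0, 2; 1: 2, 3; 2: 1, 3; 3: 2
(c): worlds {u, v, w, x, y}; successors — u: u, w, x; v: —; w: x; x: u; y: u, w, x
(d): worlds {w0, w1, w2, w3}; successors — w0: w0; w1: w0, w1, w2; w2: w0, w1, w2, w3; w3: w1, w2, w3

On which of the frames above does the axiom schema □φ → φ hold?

(d)

This is the axiom for reflexivity; its first-order frame correspondent is ∀x Rxx.
(a): fails — world x does not see itself.
(b): fails — world 1 does not see itself.
(c): fails — world v does not see itself.
(d): satisfies the condition.
Valid on: (d).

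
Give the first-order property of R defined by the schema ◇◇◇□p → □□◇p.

∀x ∀y ∀z ((xR³y ∧ xR²z) → ∃w (yRw ∧ zRw))

This is a Sahlqvist (Geach-type) schema ◇^3□^1p → □^2◇^1p.
Minimal-valuation argument: fix x; take any y with xR^3y and any z with xR^2z. Set V(p) to the set of worlds R-reachable from y in exactly 1 step. Then □^1p holds at y, so the antecedent holds at x; validity forces ◇^1p at z, giving a w with zR^1w and yR^1w.
First-order correspondent: ∀x ∀y ∀z ((xR³y ∧ xR²z) → ∃w (yRw ∧ zRw)).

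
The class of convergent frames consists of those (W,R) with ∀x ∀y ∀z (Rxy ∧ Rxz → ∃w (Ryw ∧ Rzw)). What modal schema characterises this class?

The condition is convergence. The .2 schema ◇□ψ → □◇ψ defines it.
Suppose ◇□ψ→□◇ψ is valid. Take Rxy, Rxz and set V(ψ)={w : Ryw}. Then □ψ at y so ◇□ψ at x, so □◇ψ at x, so ◇ψ at z, giving w with Rzw and Ryw.

◇□ψ → □◇ψ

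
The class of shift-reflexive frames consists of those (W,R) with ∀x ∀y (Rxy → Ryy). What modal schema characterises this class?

A defining formula is □(□r → r) (the T□ axiom).
Suppose □(□r→r) is valid. Take Rxy and set V(r)={w : Ryw}. Then at y, □r holds; since □(□r→r) at x, □r→r at y, so r at y, i.e. Ryy.

□(□r → r)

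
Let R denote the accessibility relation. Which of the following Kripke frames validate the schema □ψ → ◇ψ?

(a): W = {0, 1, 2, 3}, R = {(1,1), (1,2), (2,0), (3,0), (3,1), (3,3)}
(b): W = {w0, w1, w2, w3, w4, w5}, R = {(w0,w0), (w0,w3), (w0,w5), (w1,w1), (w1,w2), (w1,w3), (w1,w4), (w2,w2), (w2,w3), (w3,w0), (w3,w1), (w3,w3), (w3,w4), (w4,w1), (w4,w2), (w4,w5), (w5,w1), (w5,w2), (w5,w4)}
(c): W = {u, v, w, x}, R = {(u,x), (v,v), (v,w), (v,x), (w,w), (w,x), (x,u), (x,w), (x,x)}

The schema corresponds to seriality: ∀x ∃y Rxy.
(a): fails — world 0 has no successor.
(b): condition met.
(c): condition met.
Valid on: (b), (c).

(b), (c)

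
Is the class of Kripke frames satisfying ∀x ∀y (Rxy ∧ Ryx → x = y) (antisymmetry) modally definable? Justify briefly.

If a class were modally definable it would be closed under surjective bounded morphisms (Goldblatt–Thomason).
The 4-cycle (worlds a,b,c,d with a→b→c→d→a) is antisymmetric. Sending even-indexed worlds to s and odd-indexed worlds to t is a surjective bounded morphism onto the two-world frame with s↔t, which is not antisymmetric.
So no modal formula (or set of formulas) defines exactly the antisymmetric frames.

Not definable by any modal formula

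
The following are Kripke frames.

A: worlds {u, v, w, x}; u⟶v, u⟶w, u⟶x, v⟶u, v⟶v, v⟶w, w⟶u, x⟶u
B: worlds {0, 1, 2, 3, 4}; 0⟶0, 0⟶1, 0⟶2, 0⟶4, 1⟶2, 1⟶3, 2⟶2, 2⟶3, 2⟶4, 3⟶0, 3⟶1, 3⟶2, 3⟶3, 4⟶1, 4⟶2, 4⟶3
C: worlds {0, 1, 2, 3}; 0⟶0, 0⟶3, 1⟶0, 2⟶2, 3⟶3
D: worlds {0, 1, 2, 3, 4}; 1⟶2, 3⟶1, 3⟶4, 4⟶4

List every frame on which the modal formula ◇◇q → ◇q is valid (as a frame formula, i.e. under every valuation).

The schema corresponds to transitivity: ∀x ∀y ∀z (Rxy ∧ Ryz → Rxz).
A: fails — Ruv and Rvu but not Ruu.
B: fails — R32 and R24 but not R34.
C: fails — R10 and R03 but not R13.
D: fails — R31 and R12 but not R32.

none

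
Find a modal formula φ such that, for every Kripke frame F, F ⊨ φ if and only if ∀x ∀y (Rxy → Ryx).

p → □◇p

This is symmetry; the standard corresponding axiom is B: p → □◇p.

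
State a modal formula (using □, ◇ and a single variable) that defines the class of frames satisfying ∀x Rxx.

The condition is reflexivity. The T schema □ψ → ψ defines it.
Suppose □ψ→ψ is valid. At any x set V(ψ)={w : Rxw}. Then □ψ holds at x, so ψ holds at x, i.e. Rxx.

□ψ → ψ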